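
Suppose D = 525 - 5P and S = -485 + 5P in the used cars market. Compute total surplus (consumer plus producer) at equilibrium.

Equilibrium: 525 - 5P = -485 + 5P gives P* = 101, Q* = 20.
Demand choke price: P = 105; supply starts at P = 97.
CS = ½(105 − 101)(20) = 40; PS = ½(101 − 97)(20) = 40.

Total surplus = 80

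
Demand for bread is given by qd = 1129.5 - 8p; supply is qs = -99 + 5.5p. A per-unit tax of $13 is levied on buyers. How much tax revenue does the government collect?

Tax revenue = 252109/54

Pre-tax equilibrium: p* = 91, q* = 401.5.
Tax on buyers shifts demand to qd = 1129.5 − 8(p + 13) = 1025.5 - 8p.
1025.5 - 8p = -99 + 5.5p gives seller price ps = 2249/27; buyers pay pb = 2249/27 + 13 = 2600/27.
New quantity: q = 1129.5 − 8(2600/27) = 19393/54.
Revenue = 13 × 19393/54 = 252109/54.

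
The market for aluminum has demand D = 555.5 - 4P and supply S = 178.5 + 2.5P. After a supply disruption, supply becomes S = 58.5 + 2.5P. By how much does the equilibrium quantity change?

ΔQ = -960/13

Original equilibrium: P* = 58, Q* = 323.5.
New equilibrium: 555.5 - 4P = 58.5 + 2.5P, so 497 = 6.5P and P' = 994/13; Q' = 555.5 − 4(994/13) = 6491/26.
Change in quantity: 6491/26 − 323.5 = -960/13.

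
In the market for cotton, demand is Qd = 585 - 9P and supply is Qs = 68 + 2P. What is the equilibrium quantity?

Set Qd = Qs: 585 - 9P = 68 + 2P.
517 = 11P, so P* = 47.
Q* = 585 − 9(47) = 162.

Q* = 162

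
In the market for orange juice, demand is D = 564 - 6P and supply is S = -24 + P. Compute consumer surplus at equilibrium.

Consumer surplus = 300

Equilibrium: 564 - 6P = -24 + P gives P* = 84, Q* = 60.
Demand choke price (D = 0): P = 94.
CS = ½(94 − 84)(60) = 300.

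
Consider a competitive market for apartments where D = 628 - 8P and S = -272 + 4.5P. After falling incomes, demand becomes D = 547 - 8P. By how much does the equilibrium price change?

ΔP = -6.48

Original equilibrium: P* = 72, Q* = 52.
New equilibrium: 547 - 8P = -272 + 4.5P, so 819 = 12.5P and P' = 65.52; Q' = 547 − 8(65.52) = 22.84.
Change in price: 65.52 − 72 = -6.48.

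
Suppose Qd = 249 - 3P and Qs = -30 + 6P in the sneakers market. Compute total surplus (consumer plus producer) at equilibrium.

Total surplus = 6084

Equilibrium: 249 - 3P = -30 + 6P gives P* = 31, Q* = 156.
Demand choke price: P = 83; supply starts at P = 5.
CS = ½(83 − 31)(156) = 4056; PS = ½(31 − 5)(156) = 2028.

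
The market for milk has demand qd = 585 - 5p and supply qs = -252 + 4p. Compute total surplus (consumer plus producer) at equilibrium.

Total surplus = 3240

Equilibrium: 585 - 5p = -252 + 4p gives p* = 93, q* = 120.
Demand choke price: p = 117; supply starts at p = 63.
CS = ½(117 − 93)(120) = 1440; PS = ½(93 − 63)(120) = 1800.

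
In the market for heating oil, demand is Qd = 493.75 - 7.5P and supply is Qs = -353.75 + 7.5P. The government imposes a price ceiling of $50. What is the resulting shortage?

Shortage = 97.5

Equilibrium price would be P* = 56.5, so the ceiling at 50 binds.
At P = 50: Qd = 493.75 − 7.5(50) = 118.75, Qs = -353.75 + 7.5(50) = 21.25.
Shortage = 118.75 − 21.25 = 97.5.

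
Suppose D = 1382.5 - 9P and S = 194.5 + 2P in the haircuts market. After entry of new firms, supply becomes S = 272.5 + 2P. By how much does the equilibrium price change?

Original equilibrium: P* = 108, Q* = 410.5.
New equilibrium: 1382.5 - 9P = 272.5 + 2P, so 1110 = 11P and P' = 1110/11; Q' = 1382.5 − 9(1110/11) = 10435/22.
Change in price: 1110/11 − 108 = -78/11.

ΔP = -78/11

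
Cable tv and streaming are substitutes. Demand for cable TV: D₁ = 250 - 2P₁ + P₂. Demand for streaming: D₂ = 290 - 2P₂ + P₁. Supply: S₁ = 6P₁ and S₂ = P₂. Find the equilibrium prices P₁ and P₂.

P₁ = 1040/23, P₂ = 2570/23

Market 1: 250 - 2P₁ + P₂ = 6P₁ → 8P₁ - P₂ = 250.
Market 2: 3P₂ - P₁ = 290.
Eliminating P₂: 3×(1) + 1×(2) gives 23P₁ = 1040, so P₁ = 1040/23.
Back-substitute into (2): P₂ = (290 + 1×1040/23) / 3 = 2570/23.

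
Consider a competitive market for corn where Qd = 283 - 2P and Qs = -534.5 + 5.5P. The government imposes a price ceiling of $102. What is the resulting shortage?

Shortage = 52.5

Equilibrium price would be P* = 109, so the ceiling at 102 binds.
At P = 102: Qd = 283 − 2(102) = 79, Qs = -534.5 + 5.5(102) = 26.5.
Shortage = 79 − 26.5 = 52.5.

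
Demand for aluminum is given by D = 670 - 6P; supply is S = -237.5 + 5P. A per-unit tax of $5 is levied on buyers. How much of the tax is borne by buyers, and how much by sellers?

Pre-tax equilibrium: P* = 82.5, Q* = 175.
Tax on buyers shifts demand to D = 670 − 6(P + 5) = 640 - 6P.
640 - 6P = -237.5 + 5P gives seller price Ps = 1755/22; buyers pay Pb = 1755/22 + 5 = 1865/22.
New quantity: Q = 670 − 6(1865/22) = 1775/11.
Buyer burden = 1865/22 − 82.5 = 25/11; seller burden = 82.5 − 1755/22 = 30/11.

Buyers bear 25/11, sellers bear 30/11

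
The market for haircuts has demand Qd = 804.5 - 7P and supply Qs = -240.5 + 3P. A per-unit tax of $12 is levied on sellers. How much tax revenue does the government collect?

Tax revenue = 573.6

Pre-tax equilibrium: P* = 104.5, Q* = 73.
Tax on sellers shifts supply to Qs = -240.5 + 3(P − 12) = -276.5 + 3P.
804.5 - 7P = -276.5 + 3P gives buyer price Pb = 108.1; sellers receive Ps = 108.1 − 12 = 96.1.
New quantity: Q = 804.5 − 7(108.1) = 47.8.
Revenue = 12 × 47.8 = 573.6.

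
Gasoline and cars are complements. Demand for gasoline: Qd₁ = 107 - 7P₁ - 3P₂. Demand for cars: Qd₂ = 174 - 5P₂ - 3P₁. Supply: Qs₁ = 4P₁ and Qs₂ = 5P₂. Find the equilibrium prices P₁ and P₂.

Market 1: 107 - 7P₁ - 3P₂ = 4P₁ → 11P₁ + 3P₂ = 107.
Market 2: 10P₂ + 3P₁ = 174.
Eliminating P₂: 10×(1) − 3×(2) gives 101P₁ = 548, so P₁ = 548/101.
Back-substitute into (2): P₂ = (174 − 3×548/101) / 10 = 1593/101.

P₁ = 548/101, P₂ = 1593/101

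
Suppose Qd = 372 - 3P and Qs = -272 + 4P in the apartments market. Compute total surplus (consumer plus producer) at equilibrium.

Total surplus = 2688

Equilibrium: 372 - 3P = -272 + 4P gives P* = 92, Q* = 96.
Demand choke price: P = 124; supply starts at P = 68.
CS = ½(124 − 92)(96) = 1536; PS = ½(92 − 68)(96) = 1152.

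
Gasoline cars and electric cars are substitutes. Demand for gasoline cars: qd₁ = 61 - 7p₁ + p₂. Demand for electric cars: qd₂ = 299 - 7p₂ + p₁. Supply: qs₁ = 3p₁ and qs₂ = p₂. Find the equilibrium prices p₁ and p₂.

Market 1: 61 - 7p₁ + p₂ = 3p₁ → 10p₁ - p₂ = 61.
Market 2: 8p₂ - p₁ = 299.
Eliminating p₂: 8×(1) + 1×(2) gives 79p₁ = 787, so p₁ = 787/79.
Back-substitute into (2): p₂ = (299 + 1×787/79) / 8 = 3051/79.

p₁ = 787/79, p₂ = 3051/79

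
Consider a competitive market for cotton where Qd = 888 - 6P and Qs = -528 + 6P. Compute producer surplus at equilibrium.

Producer surplus = 2700

Equilibrium: 888 - 6P = -528 + 6P gives P* = 118, Q* = 180.
Supply starts at P = 88 (where Qs = 0).
PS = ½(118 − 88)(180) = 2700.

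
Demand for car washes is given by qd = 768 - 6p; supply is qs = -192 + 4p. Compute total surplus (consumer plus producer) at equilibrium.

Total surplus = 7680

Equilibrium: 768 - 6p = -192 + 4p gives p* = 96, q* = 192.
Demand choke price: p = 128; supply starts at p = 48.
CS = ½(128 − 96)(192) = 3072; PS = ½(96 − 48)(192) = 4608.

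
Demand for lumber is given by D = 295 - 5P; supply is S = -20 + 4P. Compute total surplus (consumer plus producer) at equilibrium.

Equilibrium: 295 - 5P = -20 + 4P gives P* = 35, Q* = 120.
Demand choke price: P = 59; supply starts at P = 5.
CS = ½(59 − 35)(120) = 1440; PS = ½(35 − 5)(120) = 1800.

Total surplus = 3240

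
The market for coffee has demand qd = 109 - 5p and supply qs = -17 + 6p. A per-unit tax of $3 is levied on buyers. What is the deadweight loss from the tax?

Pre-tax equilibrium: p* = 126/11, q* = 569/11.
Tax on buyers shifts demand to qd = 109 − 5(p + 3) = 94 - 5p.
94 - 5p = -17 + 6p gives seller price ps = 111/11; buyers pay pb = 111/11 + 3 = 144/11.
New quantity: q = 109 − 5(144/11) = 479/11.
DWL = ½ × 3 × (569/11 − 479/11) = 135/11.

Deadweight loss = 135/11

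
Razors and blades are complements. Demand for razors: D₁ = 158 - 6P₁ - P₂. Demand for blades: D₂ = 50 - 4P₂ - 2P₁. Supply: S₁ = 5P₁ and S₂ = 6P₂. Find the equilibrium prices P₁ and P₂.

Market 1: 158 - 6P₁ - P₂ = 5P₁ → 11P₁ + P₂ = 158.
Market 2: 10P₂ + 2P₁ = 50.
Eliminating P₂: 10×(1) − 1×(2) gives 108P₁ = 1530, so P₁ = 85/6.
Back-substitute into (2): P₂ = (50 − 2×85/6) / 10 = 13/6.

P₁ = 85/6, P₂ = 13/6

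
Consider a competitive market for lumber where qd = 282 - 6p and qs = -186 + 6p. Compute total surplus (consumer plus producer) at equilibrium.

Equilibrium: 282 - 6p = -186 + 6p gives p* = 39, q* = 48.
Demand choke price: p = 47; supply starts at p = 31.
CS = ½(47 − 39)(48) = 192; PS = ½(39 − 31)(48) = 192.

Total surplus = 384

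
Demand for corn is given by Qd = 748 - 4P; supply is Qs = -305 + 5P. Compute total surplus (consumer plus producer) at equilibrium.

Total surplus = 17640

Equilibrium: 748 - 4P = -305 + 5P gives P* = 117, Q* = 280.
Demand choke price: P = 187; supply starts at P = 61.
CS = ½(187 − 117)(280) = 9800; PS = ½(117 − 61)(280) = 7840.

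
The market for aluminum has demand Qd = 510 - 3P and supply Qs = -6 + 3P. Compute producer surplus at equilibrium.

Equilibrium: 510 - 3P = -6 + 3P gives P* = 86, Q* = 252.
Supply starts at P = 2 (where Qs = 0).
PS = ½(86 − 2)(252) = 10584.

Producer surplus = 10584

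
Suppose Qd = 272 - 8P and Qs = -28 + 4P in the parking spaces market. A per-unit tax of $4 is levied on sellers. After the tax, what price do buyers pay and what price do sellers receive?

Buyers pay 79/3, sellers receive 67/3

Pre-tax equilibrium: P* = 25, Q* = 72.
Tax on sellers shifts supply to Qs = -28 + 4(P − 4) = -44 + 4P.
272 - 8P = -44 + 4P gives buyer price Pb = 79/3; sellers receive Ps = 79/3 − 4 = 67/3.
New quantity: Q = 272 − 8(79/3) = 184/3.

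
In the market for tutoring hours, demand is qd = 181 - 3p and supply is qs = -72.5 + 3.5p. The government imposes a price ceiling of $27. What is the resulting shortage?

Shortage = 78

Equilibrium price would be p* = 39, so the ceiling at 27 binds.
At p = 27: qd = 181 − 3(27) = 100, qs = -72.5 + 3.5(27) = 22.
Shortage = 100 − 22 = 78.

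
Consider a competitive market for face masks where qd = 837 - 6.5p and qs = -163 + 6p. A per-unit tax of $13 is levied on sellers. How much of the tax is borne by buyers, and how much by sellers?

Pre-tax equilibrium: p* = 80, q* = 317.
Tax on sellers shifts supply to qs = -163 + 6(p − 13) = -241 + 6p.
837 - 6.5p = -241 + 6p gives buyer price pb = 86.24; sellers receive ps = 86.24 − 13 = 73.24.
New quantity: q = 837 − 6.5(86.24) = 276.44.
Buyer burden = 86.24 − 80 = 6.24; seller burden = 80 − 73.24 = 6.76.

Buyers bear $6.24, sellers bear $6.76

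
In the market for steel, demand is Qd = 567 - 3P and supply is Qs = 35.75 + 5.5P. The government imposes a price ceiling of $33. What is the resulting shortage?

Shortage = 250.75

Equilibrium price would be P* = 62.5, so the ceiling at 33 binds.
At P = 33: Qd = 567 − 3(33) = 468, Qs = 35.75 + 5.5(33) = 217.25.
Shortage = 468 − 217.25 = 250.75.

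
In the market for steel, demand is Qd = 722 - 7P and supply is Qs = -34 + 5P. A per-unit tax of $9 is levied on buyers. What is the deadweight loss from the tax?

Pre-tax equilibrium: P* = 63, Q* = 281.
Tax on buyers shifts demand to Qd = 722 − 7(P + 9) = 659 - 7P.
659 - 7P = -34 + 5P gives seller price Ps = 57.75; buyers pay Pb = 57.75 + 9 = 66.75.
New quantity: Q = 722 − 7(66.75) = 254.75.
DWL = ½ × 9 × (281 − 254.75) = 118.125.

Deadweight loss = 118.125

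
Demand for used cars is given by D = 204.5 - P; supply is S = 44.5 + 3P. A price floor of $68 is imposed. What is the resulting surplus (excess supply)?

Surplus = 112

Equilibrium price would be P* = 40, so the floor at 68 binds.
At P = 68: D = 136.5, S = 248.5.
Surplus = 248.5 − 136.5 = 112.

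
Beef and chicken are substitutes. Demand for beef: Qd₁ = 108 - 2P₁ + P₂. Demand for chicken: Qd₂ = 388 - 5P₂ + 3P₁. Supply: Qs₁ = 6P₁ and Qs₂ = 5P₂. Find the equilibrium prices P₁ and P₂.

P₁ = 1468/77, P₂ = 3428/77

Market 1: 108 - 2P₁ + P₂ = 6P₁ → 8P₁ - P₂ = 108.
Market 2: 10P₂ - 3P₁ = 388.
Eliminating P₂: 10×(1) + 1×(2) gives 77P₁ = 1468, so P₁ = 1468/77.
Back-substitute into (2): P₂ = (388 + 3×1468/77) / 10 = 3428/77.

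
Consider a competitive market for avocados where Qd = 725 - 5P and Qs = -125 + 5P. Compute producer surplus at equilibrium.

Producer surplus = 9000

Equilibrium: 725 - 5P = -125 + 5P gives P* = 85, Q* = 300.
Supply starts at P = 25 (where Qs = 0).
PS = ½(85 − 25)(300) = 9000.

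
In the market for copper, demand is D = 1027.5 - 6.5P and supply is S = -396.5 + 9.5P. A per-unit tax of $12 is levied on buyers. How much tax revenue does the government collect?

Tax revenue = 4832.25

Pre-tax equilibrium: P* = 89, Q* = 449.
Tax on buyers shifts demand to D = 1027.5 − 6.5(P + 12) = 949.5 - 6.5P.
949.5 - 6.5P = -396.5 + 9.5P gives seller price Ps = 84.125; buyers pay Pb = 84.125 + 12 = 96.125.
New quantity: Q = 1027.5 − 6.5(96.125) = 402.6875.
Revenue = 12 × 402.6875 = 4832.25.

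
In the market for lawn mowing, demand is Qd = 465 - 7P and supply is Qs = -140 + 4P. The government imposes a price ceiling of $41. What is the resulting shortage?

Shortage = 154

Equilibrium price would be P* = 55, so the ceiling at 41 binds.
At P = 41: Qd = 465 − 7(41) = 178, Qs = -140 + 4(41) = 24.
Shortage = 178 − 24 = 154.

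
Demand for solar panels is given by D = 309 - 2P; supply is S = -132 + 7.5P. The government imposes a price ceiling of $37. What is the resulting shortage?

Equilibrium price would be P* = 882/19, so the ceiling at 37 binds.
At P = 37: D = 309 − 2(37) = 235, S = -132 + 7.5(37) = 145.5.
Shortage = 235 − 145.5 = 89.5.

Shortage = 89.5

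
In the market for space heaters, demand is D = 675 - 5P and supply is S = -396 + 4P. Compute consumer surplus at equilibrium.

Consumer surplus = 640

Equilibrium: 675 - 5P = -396 + 4P gives P* = 119, Q* = 80.
Demand choke price (D = 0): P = 135.
CS = ½(135 − 119)(80) = 640.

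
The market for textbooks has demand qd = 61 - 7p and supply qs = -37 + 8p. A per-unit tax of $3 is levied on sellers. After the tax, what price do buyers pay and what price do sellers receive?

Pre-tax equilibrium: p* = 98/15, q* = 229/15.
Tax on sellers shifts supply to qs = -37 + 8(p − 3) = -61 + 8p.
61 - 7p = -61 + 8p gives buyer price pb = 122/15; sellers receive ps = 122/15 − 3 = 77/15.
New quantity: q = 61 − 7(122/15) = 61/15.

Buyers pay 122/15, sellers receive 77/15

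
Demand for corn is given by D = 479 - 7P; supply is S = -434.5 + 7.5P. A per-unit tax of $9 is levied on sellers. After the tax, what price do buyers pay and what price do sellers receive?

Buyers pay 1962/29, sellers receive 1701/29

Pre-tax equilibrium: P* = 63, Q* = 38.
Tax on sellers shifts supply to S = -434.5 + 7.5(P − 9) = -502 + 7.5P.
479 - 7P = -502 + 7.5P gives buyer price Pb = 1962/29; sellers receive Ps = 1962/29 − 9 = 1701/29.
New quantity: Q = 479 − 7(1962/29) = 157/29.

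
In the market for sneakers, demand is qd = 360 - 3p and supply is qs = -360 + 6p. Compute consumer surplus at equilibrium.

Equilibrium: 360 - 3p = -360 + 6p gives p* = 80, q* = 120.
Demand choke price (qd = 0): p = 120.
CS = ½(120 − 80)(120) = 2400.

Consumer surplus = 2400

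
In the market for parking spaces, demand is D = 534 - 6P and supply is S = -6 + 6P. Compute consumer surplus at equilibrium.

Equilibrium: 534 - 6P = -6 + 6P gives P* = 45, Q* = 264.
Demand choke price (D = 0): P = 89.
CS = ½(89 − 45)(264) = 5808.

Consumer surplus = 5808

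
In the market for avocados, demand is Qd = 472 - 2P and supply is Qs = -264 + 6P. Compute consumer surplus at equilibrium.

Equilibrium: 472 - 2P = -264 + 6P gives P* = 92, Q* = 288.
Demand choke price (Qd = 0): P = 236.
CS = ½(236 − 92)(288) = 20736.

Consumer surplus = 20736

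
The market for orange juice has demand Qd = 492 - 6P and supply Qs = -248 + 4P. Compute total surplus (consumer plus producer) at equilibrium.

Equilibrium: 492 - 6P = -248 + 4P gives P* = 74, Q* = 48.
Demand choke price: P = 82; supply starts at P = 62.
CS = ½(82 − 74)(48) = 192; PS = ½(74 − 62)(48) = 288.

Total surplus = 480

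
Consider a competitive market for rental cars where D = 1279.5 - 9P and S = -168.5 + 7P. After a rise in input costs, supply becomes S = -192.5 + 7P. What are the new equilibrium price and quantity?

P' = 92, Q' = 451.5

Original equilibrium: P* = 90.5, Q* = 465.
New equilibrium: 1279.5 - 9P = -192.5 + 7P, so 1472 = 16P and P' = 92; Q' = 1279.5 − 9(92) = 451.5.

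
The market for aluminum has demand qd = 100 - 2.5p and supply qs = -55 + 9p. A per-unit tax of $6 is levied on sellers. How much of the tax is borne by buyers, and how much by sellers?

Pre-tax equilibrium: p* = 310/23, q* = 1525/23.
Tax on sellers shifts supply to qs = -55 + 9(p − 6) = -109 + 9p.
100 - 2.5p = -109 + 9p gives buyer price pb = 418/23; sellers receive ps = 418/23 − 6 = 280/23.
New quantity: q = 100 − 2.5(418/23) = 1255/23.
Buyer burden = 418/23 − 310/23 = 108/23; seller burden = 310/23 − 280/23 = 30/23.

Buyers bear 108/23, sellers bear 30/23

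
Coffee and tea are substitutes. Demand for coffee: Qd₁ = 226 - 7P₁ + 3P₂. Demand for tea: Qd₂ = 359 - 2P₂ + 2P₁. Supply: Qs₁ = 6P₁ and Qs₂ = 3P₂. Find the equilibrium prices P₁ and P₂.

P₁ = 2207/59, P₂ = 5119/59

Market 1: 226 - 7P₁ + 3P₂ = 6P₁ → 13P₁ - 3P₂ = 226.
Market 2: 5P₂ - 2P₁ = 359.
Eliminating P₂: 5×(1) + 3×(2) gives 59P₁ = 2207, so P₁ = 2207/59.
Back-substitute into (2): P₂ = (359 + 2×2207/59) / 5 = 5119/59.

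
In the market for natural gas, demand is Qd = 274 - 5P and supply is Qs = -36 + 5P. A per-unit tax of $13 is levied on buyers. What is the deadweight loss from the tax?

Deadweight loss = 211.25

Pre-tax equilibrium: P* = 31, Q* = 119.
Tax on buyers shifts demand to Qd = 274 − 5(P + 13) = 209 - 5P.
209 - 5P = -36 + 5P gives seller price Ps = 24.5; buyers pay Pb = 24.5 + 13 = 37.5.
New quantity: Q = 274 − 5(37.5) = 86.5.
DWL = ½ × 13 × (119 − 86.5) = 211.25.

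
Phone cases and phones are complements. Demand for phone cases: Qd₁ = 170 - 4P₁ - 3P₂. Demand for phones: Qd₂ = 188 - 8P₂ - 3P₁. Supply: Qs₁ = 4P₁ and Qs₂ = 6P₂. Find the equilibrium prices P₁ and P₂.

P₁ = 1816/103, P₂ = 994/103

Market 1: 170 - 4P₁ - 3P₂ = 4P₁ → 8P₁ + 3P₂ = 170.
Market 2: 14P₂ + 3P₁ = 188.
Eliminating P₂: 14×(1) − 3×(2) gives 103P₁ = 1816, so P₁ = 1816/103.
Back-substitute into (2): P₂ = (188 − 3×1816/103) / 14 = 994/103.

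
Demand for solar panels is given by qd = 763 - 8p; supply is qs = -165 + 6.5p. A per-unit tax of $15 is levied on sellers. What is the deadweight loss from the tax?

Deadweight loss = 11700/29

Pre-tax equilibrium: p* = 64, q* = 251.
Tax on sellers shifts supply to qs = -165 + 6.5(p − 15) = -262.5 + 6.5p.
763 - 8p = -262.5 + 6.5p gives buyer price pb = 2051/29; sellers receive ps = 2051/29 − 15 = 1616/29.
New quantity: q = 763 − 8(2051/29) = 5719/29.
DWL = ½ × 15 × (251 − 5719/29) = 11700/29.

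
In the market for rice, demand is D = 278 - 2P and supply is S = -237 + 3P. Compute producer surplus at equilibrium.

Equilibrium: 278 - 2P = -237 + 3P gives P* = 103, Q* = 72.
Supply starts at P = 79 (where S = 0).
PS = ½(103 − 79)(72) = 864.

Producer surplus = 864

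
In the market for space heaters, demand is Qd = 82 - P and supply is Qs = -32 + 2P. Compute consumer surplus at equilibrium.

Consumer surplus = 968

Equilibrium: 82 - P = -32 + 2P gives P* = 38, Q* = 44.
Demand choke price (Qd = 0): P = 82.
CS = ½(82 − 38)(44) = 968.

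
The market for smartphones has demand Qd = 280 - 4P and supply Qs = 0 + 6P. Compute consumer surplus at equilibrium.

Equilibrium: 280 - 4P = 0 + 6P gives P* = 28, Q* = 168.
Demand choke price (Qd = 0): P = 70.
CS = ½(70 − 28)(168) = 3528.

Consumer surplus = 3528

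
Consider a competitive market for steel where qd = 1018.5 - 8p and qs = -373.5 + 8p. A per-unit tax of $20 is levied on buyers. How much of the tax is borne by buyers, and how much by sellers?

Buyers bear $10, sellers bear $10

Pre-tax equilibrium: p* = 87, q* = 322.5.
Tax on buyers shifts demand to qd = 1018.5 − 8(p + 20) = 858.5 - 8p.
858.5 - 8p = -373.5 + 8p gives seller price ps = 77; buyers pay pb = 77 + 20 = 97.
New quantity: q = 1018.5 − 8(97) = 242.5.
Buyer burden = 97 − 87 = 10; seller burden = 87 − 77 = 10.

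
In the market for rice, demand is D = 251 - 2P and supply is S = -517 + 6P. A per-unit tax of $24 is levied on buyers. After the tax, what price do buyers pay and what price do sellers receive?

Buyers pay $114, sellers receive $90

Pre-tax equilibrium: P* = 96, Q* = 59.
Tax on buyers shifts demand to D = 251 − 2(P + 24) = 203 - 2P.
203 - 2P = -517 + 6P gives seller price Ps = 90; buyers pay Pb = 90 + 24 = 114.
New quantity: Q = 251 − 2(114) = 23.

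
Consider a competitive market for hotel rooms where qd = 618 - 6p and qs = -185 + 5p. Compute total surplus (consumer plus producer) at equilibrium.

Total surplus = 5940

Equilibrium: 618 - 6p = -185 + 5p gives p* = 73, q* = 180.
Demand choke price: p = 103; supply starts at p = 37.
CS = ½(103 − 73)(180) = 2700; PS = ½(73 − 37)(180) = 3240.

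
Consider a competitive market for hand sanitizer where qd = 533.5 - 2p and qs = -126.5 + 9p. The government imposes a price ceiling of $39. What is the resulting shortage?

Equilibrium price would be p* = 60, so the ceiling at 39 binds.
At p = 39: qd = 533.5 − 2(39) = 455.5, qs = -126.5 + 9(39) = 224.5.
Shortage = 455.5 − 224.5 = 231.

Shortage = 231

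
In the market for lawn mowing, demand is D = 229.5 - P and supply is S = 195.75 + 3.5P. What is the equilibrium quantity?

Set D = S: 229.5 - P = 195.75 + 3.5P.
33.75 = 4.5P, so P* = 7.5.
Q* = 229.5 − 1(7.5) = 222.

Q* = 222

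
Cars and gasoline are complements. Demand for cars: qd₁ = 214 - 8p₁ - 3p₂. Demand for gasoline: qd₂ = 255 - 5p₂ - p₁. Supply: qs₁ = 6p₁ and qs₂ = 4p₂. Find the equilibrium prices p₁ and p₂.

Market 1: 214 - 8p₁ - 3p₂ = 6p₁ → 14p₁ + 3p₂ = 214.
Market 2: 9p₂ + p₁ = 255.
Eliminating p₂: 9×(1) − 3×(2) gives 123p₁ = 1161, so p₁ = 387/41.
Back-substitute into (2): p₂ = (255 − 1×387/41) / 9 = 3356/123.

p₁ = 387/41, p₂ = 3356/123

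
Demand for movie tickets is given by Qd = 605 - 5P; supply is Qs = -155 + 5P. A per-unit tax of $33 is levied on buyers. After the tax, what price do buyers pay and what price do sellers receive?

Pre-tax equilibrium: P* = 76, Q* = 225.
Tax on buyers shifts demand to Qd = 605 − 5(P + 33) = 440 - 5P.
440 - 5P = -155 + 5P gives seller price Ps = 59.5; buyers pay Pb = 59.5 + 33 = 92.5.
New quantity: Q = 605 − 5(92.5) = 142.5.

Buyers pay $92.5, sellers receive $59.5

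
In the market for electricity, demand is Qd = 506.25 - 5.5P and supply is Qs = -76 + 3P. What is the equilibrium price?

Set Qd = Qs: 506.25 - 5.5P = -76 + 3P.
582.25 = 8.5P, so P* = 68.5.
Q* = 506.25 − 5.5(68.5) = 129.5.

P* = 68.5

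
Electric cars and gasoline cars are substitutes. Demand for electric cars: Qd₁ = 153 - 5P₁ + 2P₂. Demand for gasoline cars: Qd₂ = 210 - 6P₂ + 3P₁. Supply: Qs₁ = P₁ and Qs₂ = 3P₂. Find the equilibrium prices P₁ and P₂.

P₁ = 37.4375, P₂ = 35.8125

Market 1: 153 - 5P₁ + 2P₂ = P₁ → 6P₁ - 2P₂ = 153.
Market 2: 9P₂ - 3P₁ = 210.
Eliminating P₂: 9×(1) + 2×(2) gives 48P₁ = 1797, so P₁ = 37.4375.
Back-substitute into (2): P₂ = (210 + 3×37.4375) / 9 = 35.8125.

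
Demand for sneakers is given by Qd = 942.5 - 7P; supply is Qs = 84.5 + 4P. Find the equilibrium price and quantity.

P* = 78, Q* = 396.5

Set Qd = Qs: 942.5 - 7P = 84.5 + 4P.
858 = 11P, so P* = 78.
Q* = 942.5 − 7(78) = 396.5.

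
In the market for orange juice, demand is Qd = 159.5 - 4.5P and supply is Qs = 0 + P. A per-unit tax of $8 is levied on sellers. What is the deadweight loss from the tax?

Deadweight loss = 288/11

Pre-tax equilibrium: P* = 29, Q* = 29.
Tax on sellers shifts supply to Qs = 0 + 1(P − 8) = -8 + P.
159.5 - 4.5P = -8 + P gives buyer price Pb = 335/11; sellers receive Ps = 335/11 − 8 = 247/11.
New quantity: Q = 159.5 − 4.5(335/11) = 247/11.
DWL = ½ × 8 × (29 − 247/11) = 288/11.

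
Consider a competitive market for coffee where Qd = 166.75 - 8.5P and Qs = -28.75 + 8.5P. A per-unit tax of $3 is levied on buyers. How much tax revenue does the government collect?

Tax revenue = 168.75

Pre-tax equilibrium: P* = 11.5, Q* = 69.
Tax on buyers shifts demand to Qd = 166.75 − 8.5(P + 3) = 141.25 - 8.5P.
141.25 - 8.5P = -28.75 + 8.5P gives seller price Ps = 10; buyers pay Pb = 10 + 3 = 13.
New quantity: Q = 166.75 − 8.5(13) = 56.25.
Revenue = 3 × 56.25 = 168.75.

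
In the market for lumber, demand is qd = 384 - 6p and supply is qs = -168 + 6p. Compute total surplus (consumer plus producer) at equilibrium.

Equilibrium: 384 - 6p = -168 + 6p gives p* = 46, q* = 108.
Demand choke price: p = 64; supply starts at p = 28.
CS = ½(64 − 46)(108) = 972; PS = ½(46 − 28)(108) = 972.

Total surplus = 1944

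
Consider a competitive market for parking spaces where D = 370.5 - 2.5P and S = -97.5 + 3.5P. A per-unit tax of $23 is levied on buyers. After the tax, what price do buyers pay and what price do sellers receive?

Buyers pay 1097/12, sellers receive 821/12

Pre-tax equilibrium: P* = 78, Q* = 175.5.
Tax on buyers shifts demand to D = 370.5 − 2.5(P + 23) = 313 - 2.5P.
313 - 2.5P = -97.5 + 3.5P gives seller price Ps = 821/12; buyers pay Pb = 821/12 + 23 = 1097/12.
New quantity: Q = 370.5 − 2.5(1097/12) = 3407/24.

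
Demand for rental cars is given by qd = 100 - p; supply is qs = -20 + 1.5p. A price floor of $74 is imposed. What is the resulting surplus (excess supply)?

Equilibrium price would be p* = 48, so the floor at 74 binds.
At p = 74: qd = 26, qs = 91.
Surplus = 91 − 26 = 65.

Surplus = 65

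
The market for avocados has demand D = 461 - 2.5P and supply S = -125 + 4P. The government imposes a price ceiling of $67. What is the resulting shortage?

Equilibrium price would be P* = 1172/13, so the ceiling at 67 binds.
At P = 67: D = 461 − 2.5(67) = 293.5, S = -125 + 4(67) = 143.
Shortage = 293.5 − 143 = 150.5.

Shortage = 150.5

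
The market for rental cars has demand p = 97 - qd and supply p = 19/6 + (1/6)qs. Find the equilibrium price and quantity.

Set the two price expressions equal: 97 - q = 19/6 + (1/6)q.
563/6 = (7/6)q, so q* = 563/7.
p* = 97 − (1)(563/7) = 116/7.

p* = 116/7, q* = 563/7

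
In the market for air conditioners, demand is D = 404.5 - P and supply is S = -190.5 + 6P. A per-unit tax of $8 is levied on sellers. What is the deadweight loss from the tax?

Deadweight loss = 192/7

Pre-tax equilibrium: P* = 85, Q* = 319.5.
Tax on sellers shifts supply to S = -190.5 + 6(P − 8) = -238.5 + 6P.
404.5 - P = -238.5 + 6P gives buyer price Pb = 643/7; sellers receive Ps = 643/7 − 8 = 587/7.
New quantity: Q = 404.5 − 1(643/7) = 4377/14.
DWL = ½ × 8 × (319.5 − 4377/14) = 192/7.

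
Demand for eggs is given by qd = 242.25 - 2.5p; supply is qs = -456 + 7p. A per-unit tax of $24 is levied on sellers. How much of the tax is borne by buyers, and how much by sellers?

Buyers bear 336/19, sellers bear 120/19

Pre-tax equilibrium: p* = 73.5, q* = 58.5.
Tax on sellers shifts supply to qs = -456 + 7(p − 24) = -624 + 7p.
242.25 - 2.5p = -624 + 7p gives buyer price pb = 3465/38; sellers receive ps = 3465/38 − 24 = 2553/38.
New quantity: q = 242.25 − 2.5(3465/38) = 543/38.
Buyer burden = 3465/38 − 73.5 = 336/19; seller burden = 73.5 − 2553/38 = 120/19.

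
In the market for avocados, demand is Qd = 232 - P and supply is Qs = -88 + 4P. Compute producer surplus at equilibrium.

Equilibrium: 232 - P = -88 + 4P gives P* = 64, Q* = 168.
Supply starts at P = 22 (where Qs = 0).
PS = ½(64 − 22)(168) = 3528.

Producer surplus = 3528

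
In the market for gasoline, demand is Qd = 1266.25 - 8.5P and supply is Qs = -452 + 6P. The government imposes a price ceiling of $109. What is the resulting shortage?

Equilibrium price would be P* = 118.5, so the ceiling at 109 binds.
At P = 109: Qd = 1266.25 − 8.5(109) = 339.75, Qs = -452 + 6(109) = 202.
Shortage = 339.75 − 202 = 137.75.

Shortage = 137.75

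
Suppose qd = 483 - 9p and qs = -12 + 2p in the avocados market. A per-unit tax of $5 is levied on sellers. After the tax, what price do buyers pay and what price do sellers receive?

Buyers pay 505/11, sellers receive 450/11

Pre-tax equilibrium: p* = 45, q* = 78.
Tax on sellers shifts supply to qs = -12 + 2(p − 5) = -22 + 2p.
483 - 9p = -22 + 2p gives buyer price pb = 505/11; sellers receive ps = 505/11 − 5 = 450/11.
New quantity: q = 483 − 9(505/11) = 768/11.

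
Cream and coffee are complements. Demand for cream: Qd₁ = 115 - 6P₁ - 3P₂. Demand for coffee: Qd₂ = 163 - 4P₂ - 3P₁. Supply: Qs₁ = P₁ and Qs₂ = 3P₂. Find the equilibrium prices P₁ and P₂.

Market 1: 115 - 6P₁ - 3P₂ = P₁ → 7P₁ + 3P₂ = 115.
Market 2: 7P₂ + 3P₁ = 163.
Eliminating P₂: 7×(1) − 3×(2) gives 40P₁ = 316, so P₁ = 7.9.
Back-substitute into (2): P₂ = (163 − 3×7.9) / 7 = 19.9.

P₁ = 7.9, P₂ = 19.9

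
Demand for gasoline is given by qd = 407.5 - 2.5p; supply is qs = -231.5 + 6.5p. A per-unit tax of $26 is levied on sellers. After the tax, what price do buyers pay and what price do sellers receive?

Pre-tax equilibrium: p* = 71, q* = 230.
Tax on sellers shifts supply to qs = -231.5 + 6.5(p − 26) = -400.5 + 6.5p.
407.5 - 2.5p = -400.5 + 6.5p gives buyer price pb = 808/9; sellers receive ps = 808/9 − 26 = 574/9.
New quantity: q = 407.5 − 2.5(808/9) = 3295/18.

Buyers pay 808/9, sellers receive 574/9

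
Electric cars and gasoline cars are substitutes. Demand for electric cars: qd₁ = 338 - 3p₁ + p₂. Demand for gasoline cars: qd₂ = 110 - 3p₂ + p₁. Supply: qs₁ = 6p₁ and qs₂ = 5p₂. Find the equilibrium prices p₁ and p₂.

Market 1: 338 - 3p₁ + p₂ = 6p₁ → 9p₁ - p₂ = 338.
Market 2: 8p₂ - p₁ = 110.
Eliminating p₂: 8×(1) + 1×(2) gives 71p₁ = 2814, so p₁ = 2814/71.
Back-substitute into (2): p₂ = (110 + 1×2814/71) / 8 = 1328/71.

p₁ = 2814/71, p₂ = 1328/71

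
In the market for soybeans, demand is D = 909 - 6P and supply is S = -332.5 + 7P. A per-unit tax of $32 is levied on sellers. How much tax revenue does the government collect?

Tax revenue = 96768/13

Pre-tax equilibrium: P* = 95.5, Q* = 336.
Tax on sellers shifts supply to S = -332.5 + 7(P − 32) = -556.5 + 7P.
909 - 6P = -556.5 + 7P gives buyer price Pb = 2931/26; sellers receive Ps = 2931/26 − 32 = 2099/26.
New quantity: Q = 909 − 6(2931/26) = 3024/13.
Revenue = 32 × 3024/13 = 96768/13.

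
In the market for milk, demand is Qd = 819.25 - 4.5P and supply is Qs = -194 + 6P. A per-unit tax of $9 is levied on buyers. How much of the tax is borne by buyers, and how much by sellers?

Pre-tax equilibrium: P* = 96.5, Q* = 385.
Tax on buyers shifts demand to Qd = 819.25 − 4.5(P + 9) = 778.75 - 4.5P.
778.75 - 4.5P = -194 + 6P gives seller price Ps = 1297/14; buyers pay Pb = 1297/14 + 9 = 1423/14.
New quantity: Q = 819.25 − 4.5(1423/14) = 2533/7.
Buyer burden = 1423/14 − 96.5 = 36/7; seller burden = 96.5 − 1297/14 = 27/7.

Buyers bear 36/7, sellers bear 27/7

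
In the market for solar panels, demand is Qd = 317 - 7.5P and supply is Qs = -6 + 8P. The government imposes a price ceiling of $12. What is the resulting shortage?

Equilibrium price would be P* = 646/31, so the ceiling at 12 binds.
At P = 12: Qd = 317 − 7.5(12) = 227, Qs = -6 + 8(12) = 90.
Shortage = 227 − 90 = 137.

Shortage = 137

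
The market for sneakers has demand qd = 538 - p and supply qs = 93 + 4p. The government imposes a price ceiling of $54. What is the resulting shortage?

Shortage = 175

Equilibrium price would be p* = 89, so the ceiling at 54 binds.
At p = 54: qd = 538 − 1(54) = 484, qs = 93 + 4(54) = 309.
Shortage = 484 − 309 = 175.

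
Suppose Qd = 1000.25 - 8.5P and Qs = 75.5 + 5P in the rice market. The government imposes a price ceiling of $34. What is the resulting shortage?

Equilibrium price would be P* = 68.5, so the ceiling at 34 binds.
At P = 34: Qd = 1000.25 − 8.5(34) = 711.25, Qs = 75.5 + 5(34) = 245.5.
Shortage = 711.25 − 245.5 = 465.75.

Shortage = 465.75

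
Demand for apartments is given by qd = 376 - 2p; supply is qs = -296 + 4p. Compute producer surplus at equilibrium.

Equilibrium: 376 - 2p = -296 + 4p gives p* = 112, q* = 152.
Supply starts at p = 74 (where qs = 0).
PS = ½(112 − 74)(152) = 2888.

Producer surplus = 2888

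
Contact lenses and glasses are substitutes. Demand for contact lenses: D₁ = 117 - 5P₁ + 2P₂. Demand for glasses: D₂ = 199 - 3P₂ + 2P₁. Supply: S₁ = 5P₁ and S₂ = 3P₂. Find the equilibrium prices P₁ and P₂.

Market 1: 117 - 5P₁ + 2P₂ = 5P₁ → 10P₁ - 2P₂ = 117.
Market 2: 6P₂ - 2P₁ = 199.
Eliminating P₂: 6×(1) + 2×(2) gives 56P₁ = 1100, so P₁ = 275/14.
Back-substitute into (2): P₂ = (199 + 2×275/14) / 6 = 278/7.

P₁ = 275/14, P₂ = 278/7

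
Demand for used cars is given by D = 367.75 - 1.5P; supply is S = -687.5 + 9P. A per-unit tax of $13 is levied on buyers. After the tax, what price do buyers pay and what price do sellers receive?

Pre-tax equilibrium: P* = 100.5, Q* = 217.
Tax on buyers shifts demand to D = 367.75 − 1.5(P + 13) = 348.25 - 1.5P.
348.25 - 1.5P = -687.5 + 9P gives seller price Ps = 1381/14; buyers pay Pb = 1381/14 + 13 = 1563/14.
New quantity: Q = 367.75 − 1.5(1563/14) = 1402/7.

Buyers pay 1563/14, sellers receive 1381/14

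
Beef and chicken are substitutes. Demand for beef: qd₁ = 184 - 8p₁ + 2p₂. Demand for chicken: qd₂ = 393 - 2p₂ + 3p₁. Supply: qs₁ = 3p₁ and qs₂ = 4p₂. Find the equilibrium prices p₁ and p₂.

Market 1: 184 - 8p₁ + 2p₂ = 3p₁ → 11p₁ - 2p₂ = 184.
Market 2: 6p₂ - 3p₁ = 393.
Eliminating p₂: 6×(1) + 2×(2) gives 60p₁ = 1890, so p₁ = 31.5.
Back-substitute into (2): p₂ = (393 + 3×31.5) / 6 = 81.25.

p₁ = 31.5, p₂ = 81.25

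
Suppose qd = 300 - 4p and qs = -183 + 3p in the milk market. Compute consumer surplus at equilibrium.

Consumer surplus = 72

Equilibrium: 300 - 4p = -183 + 3p gives p* = 69, q* = 24.
Demand choke price (qd = 0): p = 75.
CS = ½(75 − 69)(24) = 72.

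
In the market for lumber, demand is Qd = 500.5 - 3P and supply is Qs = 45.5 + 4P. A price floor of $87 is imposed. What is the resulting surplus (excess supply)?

Surplus = 154

Equilibrium price would be P* = 65, so the floor at 87 binds.
At P = 87: Qd = 239.5, Qs = 393.5.
Surplus = 393.5 − 239.5 = 154.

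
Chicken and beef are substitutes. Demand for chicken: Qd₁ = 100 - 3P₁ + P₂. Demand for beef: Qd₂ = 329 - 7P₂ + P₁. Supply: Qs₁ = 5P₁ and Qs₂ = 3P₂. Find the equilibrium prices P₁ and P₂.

Market 1: 100 - 3P₁ + P₂ = 5P₁ → 8P₁ - P₂ = 100.
Market 2: 10P₂ - P₁ = 329.
Eliminating P₂: 10×(1) + 1×(2) gives 79P₁ = 1329, so P₁ = 1329/79.
Back-substitute into (2): P₂ = (329 + 1×1329/79) / 10 = 2732/79.

P₁ = 1329/79, P₂ = 2732/79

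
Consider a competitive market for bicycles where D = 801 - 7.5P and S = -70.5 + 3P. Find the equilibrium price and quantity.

P* = 83, Q* = 178.5

Set D = S: 801 - 7.5P = -70.5 + 3P.
871.5 = 10.5P, so P* = 83.
Q* = 801 − 7.5(83) = 178.5.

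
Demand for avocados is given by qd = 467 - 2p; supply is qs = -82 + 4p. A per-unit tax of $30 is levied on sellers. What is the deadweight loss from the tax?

Pre-tax equilibrium: p* = 91.5, q* = 284.
Tax on sellers shifts supply to qs = -82 + 4(p − 30) = -202 + 4p.
467 - 2p = -202 + 4p gives buyer price pb = 111.5; sellers receive ps = 111.5 − 30 = 81.5.
New quantity: q = 467 − 2(111.5) = 244.
DWL = ½ × 30 × (284 − 244) = 600.

Deadweight loss = 600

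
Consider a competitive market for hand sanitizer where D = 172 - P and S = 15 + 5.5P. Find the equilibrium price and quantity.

Set D = S: 172 - P = 15 + 5.5P.
157 = 6.5P, so P* = 314/13.
Q* = 172 − 1(314/13) = 1922/13.

P* = 314/13, Q* = 1922/13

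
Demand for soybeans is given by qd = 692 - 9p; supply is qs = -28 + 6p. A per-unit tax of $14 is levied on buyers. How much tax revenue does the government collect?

Pre-tax equilibrium: p* = 48, q* = 260.
Tax on buyers shifts demand to qd = 692 − 9(p + 14) = 566 - 9p.
566 - 9p = -28 + 6p gives seller price ps = 39.6; buyers pay pb = 39.6 + 14 = 53.6.
New quantity: q = 692 − 9(53.6) = 209.6.
Revenue = 14 × 209.6 = 2934.4.

Tax revenue = 2934.4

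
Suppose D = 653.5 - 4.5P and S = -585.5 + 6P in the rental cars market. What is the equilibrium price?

P* = 118

Set D = S: 653.5 - 4.5P = -585.5 + 6P.
1239 = 10.5P, so P* = 118.
Q* = 653.5 − 4.5(118) = 122.5.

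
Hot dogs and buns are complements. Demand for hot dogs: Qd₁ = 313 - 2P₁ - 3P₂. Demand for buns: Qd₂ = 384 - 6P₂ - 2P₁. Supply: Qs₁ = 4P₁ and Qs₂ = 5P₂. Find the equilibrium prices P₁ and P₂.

P₁ = 2291/60, P₂ = 839/30

Market 1: 313 - 2P₁ - 3P₂ = 4P₁ → 6P₁ + 3P₂ = 313.
Market 2: 11P₂ + 2P₁ = 384.
Eliminating P₂: 11×(1) − 3×(2) gives 60P₁ = 2291, so P₁ = 2291/60.
Back-substitute into (2): P₂ = (384 − 2×2291/60) / 11 = 839/30.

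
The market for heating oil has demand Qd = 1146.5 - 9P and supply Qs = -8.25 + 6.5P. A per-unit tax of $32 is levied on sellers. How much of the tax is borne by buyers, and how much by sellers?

Buyers bear 416/31, sellers bear 576/31

Pre-tax equilibrium: P* = 74.5, Q* = 476.
Tax on sellers shifts supply to Qs = -8.25 + 6.5(P − 32) = -216.25 + 6.5P.
1146.5 - 9P = -216.25 + 6.5P gives buyer price Pb = 5451/62; sellers receive Ps = 5451/62 − 32 = 3467/62.
New quantity: Q = 1146.5 − 9(5451/62) = 11012/31.
Buyer burden = 5451/62 − 74.5 = 416/31; seller burden = 74.5 − 3467/62 = 576/31.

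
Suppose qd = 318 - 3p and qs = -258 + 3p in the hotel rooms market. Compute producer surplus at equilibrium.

Equilibrium: 318 - 3p = -258 + 3p gives p* = 96, q* = 30.
Supply starts at p = 86 (where qs = 0).
PS = ½(96 − 86)(30) = 150.

Producer surplus = 150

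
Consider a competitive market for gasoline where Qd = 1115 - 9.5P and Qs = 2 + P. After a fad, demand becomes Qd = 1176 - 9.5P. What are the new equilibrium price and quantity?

P' = 2348/21, Q' = 2390/21

Original equilibrium: P* = 106, Q* = 108.
New equilibrium: 1176 - 9.5P = 2 + P, so 1174 = 10.5P and P' = 2348/21; Q' = 1176 − 9.5(2348/21) = 2390/21.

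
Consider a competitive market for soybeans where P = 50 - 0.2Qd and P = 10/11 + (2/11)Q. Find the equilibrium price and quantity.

Set the two price expressions equal: 50 - 0.2Q = 10/11 + (2/11)Q.
540/11 = (21/55)Q, so Q* = 900/7.
P* = 50 − (0.2)(900/7) = 170/7.

P* = 170/7, Q* = 900/7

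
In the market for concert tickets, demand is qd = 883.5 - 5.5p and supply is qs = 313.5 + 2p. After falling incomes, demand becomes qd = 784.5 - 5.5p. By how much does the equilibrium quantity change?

Δq = -26.4

Original equilibrium: p* = 76, q* = 465.5.
New equilibrium: 784.5 - 5.5p = 313.5 + 2p, so 471 = 7.5p and p' = 62.8; q' = 784.5 − 5.5(62.8) = 439.1.
Change in quantity: 439.1 − 465.5 = -26.4.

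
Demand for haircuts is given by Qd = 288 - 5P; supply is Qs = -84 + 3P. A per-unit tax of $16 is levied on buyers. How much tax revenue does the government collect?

Pre-tax equilibrium: P* = 46.5, Q* = 55.5.
Tax on buyers shifts demand to Qd = 288 − 5(P + 16) = 208 - 5P.
208 - 5P = -84 + 3P gives seller price Ps = 36.5; buyers pay Pb = 36.5 + 16 = 52.5.
New quantity: Q = 288 − 5(52.5) = 25.5.
Revenue = 16 × 25.5 = 408.

Tax revenue = 408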